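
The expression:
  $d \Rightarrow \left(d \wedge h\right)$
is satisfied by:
  {h: True, d: False}
  {d: False, h: False}
  {d: True, h: True}


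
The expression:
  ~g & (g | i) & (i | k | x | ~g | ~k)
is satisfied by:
  {i: True, g: False}


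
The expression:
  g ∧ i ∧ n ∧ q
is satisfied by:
  {i: True, g: True, q: True, n: True}


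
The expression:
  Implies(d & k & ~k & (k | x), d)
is always true.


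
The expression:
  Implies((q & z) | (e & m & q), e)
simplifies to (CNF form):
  e | ~q | ~z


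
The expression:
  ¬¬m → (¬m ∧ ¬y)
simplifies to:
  ¬m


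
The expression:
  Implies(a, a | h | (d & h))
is always true.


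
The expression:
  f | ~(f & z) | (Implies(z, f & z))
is always true.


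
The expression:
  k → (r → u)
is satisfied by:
  {u: True, k: False, r: False}
  {k: False, r: False, u: False}
  {r: True, u: True, k: False}
  {r: True, k: False, u: False}
  {u: True, k: True, r: False}
  {k: True, u: False, r: False}
  {r: True, k: True, u: True}


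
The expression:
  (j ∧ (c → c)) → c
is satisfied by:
  {c: True, j: False}
  {j: False, c: False}
  {j: True, c: True}


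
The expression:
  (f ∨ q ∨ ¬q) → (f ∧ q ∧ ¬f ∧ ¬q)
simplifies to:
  False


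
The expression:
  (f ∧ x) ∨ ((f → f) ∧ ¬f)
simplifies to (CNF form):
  x ∨ ¬f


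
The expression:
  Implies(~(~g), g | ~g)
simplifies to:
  True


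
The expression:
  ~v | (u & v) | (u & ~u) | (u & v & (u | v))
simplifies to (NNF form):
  u | ~v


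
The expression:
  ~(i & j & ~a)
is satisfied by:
  {a: True, i: False, j: False}
  {i: False, j: False, a: False}
  {j: True, a: True, i: False}
  {j: True, i: False, a: False}
  {a: True, i: True, j: False}
  {i: True, a: False, j: False}
  {j: True, i: True, a: True}


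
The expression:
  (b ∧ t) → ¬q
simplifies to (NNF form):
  ¬b ∨ ¬q ∨ ¬t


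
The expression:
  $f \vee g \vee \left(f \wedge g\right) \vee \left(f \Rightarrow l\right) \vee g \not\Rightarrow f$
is always true.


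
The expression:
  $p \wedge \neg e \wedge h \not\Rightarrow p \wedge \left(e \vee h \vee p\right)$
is never true.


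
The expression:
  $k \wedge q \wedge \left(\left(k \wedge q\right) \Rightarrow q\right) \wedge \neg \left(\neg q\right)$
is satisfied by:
  {q: True, k: True}


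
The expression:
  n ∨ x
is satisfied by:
  {n: True, x: True}
  {n: True, x: False}
  {x: True, n: False}


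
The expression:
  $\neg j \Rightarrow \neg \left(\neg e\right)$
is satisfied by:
  {e: True, j: True}
  {e: True, j: False}
  {j: True, e: False}


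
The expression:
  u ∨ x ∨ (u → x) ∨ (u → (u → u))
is always true.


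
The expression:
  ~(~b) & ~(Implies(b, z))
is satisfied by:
  {b: True, z: False}


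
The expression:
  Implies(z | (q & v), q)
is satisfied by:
  {q: True, z: False}
  {z: False, q: False}
  {z: True, q: True}


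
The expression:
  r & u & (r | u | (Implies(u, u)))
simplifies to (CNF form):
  r & u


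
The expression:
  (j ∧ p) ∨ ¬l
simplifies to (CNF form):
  (j ∨ ¬l) ∧ (p ∨ ¬l)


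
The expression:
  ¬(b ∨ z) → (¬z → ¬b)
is always true.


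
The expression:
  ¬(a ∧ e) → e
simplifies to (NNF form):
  e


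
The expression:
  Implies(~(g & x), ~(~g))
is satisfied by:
  {g: True}


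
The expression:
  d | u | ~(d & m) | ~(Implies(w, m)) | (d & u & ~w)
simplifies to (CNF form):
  True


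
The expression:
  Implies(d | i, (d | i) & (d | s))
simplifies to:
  d | s | ~i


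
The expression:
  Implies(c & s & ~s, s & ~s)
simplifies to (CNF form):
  True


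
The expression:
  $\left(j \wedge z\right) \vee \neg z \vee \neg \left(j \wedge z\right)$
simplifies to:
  $\text{True}$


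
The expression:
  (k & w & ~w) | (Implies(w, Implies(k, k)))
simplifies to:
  True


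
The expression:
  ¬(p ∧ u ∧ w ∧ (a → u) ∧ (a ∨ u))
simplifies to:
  ¬p ∨ ¬u ∨ ¬w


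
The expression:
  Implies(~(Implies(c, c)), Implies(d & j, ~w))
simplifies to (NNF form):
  True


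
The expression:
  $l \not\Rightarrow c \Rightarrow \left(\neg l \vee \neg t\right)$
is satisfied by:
  {c: True, l: False, t: False}
  {l: False, t: False, c: False}
  {c: True, t: True, l: False}
  {t: True, l: False, c: False}
  {c: True, l: True, t: False}
  {l: True, c: False, t: False}
  {c: True, t: True, l: True}


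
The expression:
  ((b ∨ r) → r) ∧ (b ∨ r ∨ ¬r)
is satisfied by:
  {r: True, b: False}
  {b: False, r: False}
  {b: True, r: True}


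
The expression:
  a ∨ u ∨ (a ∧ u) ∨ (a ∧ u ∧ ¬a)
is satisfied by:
  {a: True, u: True}
  {a: True, u: False}
  {u: True, a: False}


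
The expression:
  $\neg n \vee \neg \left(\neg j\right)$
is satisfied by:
  {j: True, n: False}
  {n: False, j: False}
  {n: True, j: True}


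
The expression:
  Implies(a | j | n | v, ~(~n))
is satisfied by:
  {n: True, a: False, v: False, j: False}
  {j: True, n: True, a: False, v: False}
  {n: True, v: True, a: False, j: False}
  {j: True, n: True, v: True, a: False}
  {n: True, a: True, v: False, j: False}
  {n: True, j: True, a: True, v: False}
  {n: True, v: True, a: True, j: False}
  {j: True, n: True, v: True, a: True}
  {j: False, a: False, v: False, n: False}


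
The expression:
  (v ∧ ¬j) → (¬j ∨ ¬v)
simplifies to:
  True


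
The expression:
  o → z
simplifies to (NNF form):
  z ∨ ¬o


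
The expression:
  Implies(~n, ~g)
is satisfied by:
  {n: True, g: False}
  {g: False, n: False}
  {g: True, n: True}


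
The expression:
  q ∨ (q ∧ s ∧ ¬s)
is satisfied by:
  {q: True}


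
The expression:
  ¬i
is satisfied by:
  {i: False}


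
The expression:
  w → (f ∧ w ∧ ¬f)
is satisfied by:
  {w: False}


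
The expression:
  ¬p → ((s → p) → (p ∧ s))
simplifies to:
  p ∨ s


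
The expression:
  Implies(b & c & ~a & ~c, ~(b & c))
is always true.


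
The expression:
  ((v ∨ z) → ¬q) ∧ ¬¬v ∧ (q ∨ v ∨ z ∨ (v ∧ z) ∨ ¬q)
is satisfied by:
  {v: True, q: False}


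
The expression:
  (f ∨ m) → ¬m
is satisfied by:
  {m: False}


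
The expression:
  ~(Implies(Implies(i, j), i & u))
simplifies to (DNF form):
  ~i | (j & ~u)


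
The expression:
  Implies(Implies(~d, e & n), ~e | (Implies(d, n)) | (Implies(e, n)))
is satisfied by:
  {n: True, e: False, d: False}
  {e: False, d: False, n: False}
  {n: True, d: True, e: False}
  {d: True, e: False, n: False}
  {n: True, e: True, d: False}
  {e: True, n: False, d: False}
  {n: True, d: True, e: True}


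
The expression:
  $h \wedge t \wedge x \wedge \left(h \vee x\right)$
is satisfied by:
  {t: True, h: True, x: True}


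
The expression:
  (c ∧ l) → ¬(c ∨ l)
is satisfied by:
  {l: False, c: False}
  {c: True, l: False}
  {l: True, c: False}


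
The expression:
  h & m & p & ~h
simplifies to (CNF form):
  False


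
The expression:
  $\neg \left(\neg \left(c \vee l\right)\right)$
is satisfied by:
  {c: True, l: True}
  {c: True, l: False}
  {l: True, c: False}


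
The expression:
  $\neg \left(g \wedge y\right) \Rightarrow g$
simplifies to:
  $g$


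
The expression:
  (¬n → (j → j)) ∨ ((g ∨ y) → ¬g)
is always true.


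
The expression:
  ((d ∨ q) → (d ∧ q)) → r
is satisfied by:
  {r: True, q: False, d: False}
  {r: True, d: True, q: False}
  {r: True, q: True, d: False}
  {r: True, d: True, q: True}
  {d: True, q: False, r: False}
  {q: True, d: False, r: False}


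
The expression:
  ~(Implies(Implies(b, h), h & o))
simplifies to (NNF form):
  (h & ~o) | (~b & ~h)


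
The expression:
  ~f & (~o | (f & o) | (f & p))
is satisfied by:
  {o: False, f: False}


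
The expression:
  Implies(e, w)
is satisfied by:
  {w: True, e: False}
  {e: False, w: False}
  {e: True, w: True}


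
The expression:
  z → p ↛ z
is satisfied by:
  {z: False}


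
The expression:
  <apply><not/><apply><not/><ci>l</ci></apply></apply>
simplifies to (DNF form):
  <ci>l</ci>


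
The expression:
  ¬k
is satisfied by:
  {k: False}


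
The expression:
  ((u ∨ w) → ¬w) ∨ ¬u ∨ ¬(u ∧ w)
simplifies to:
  ¬u ∨ ¬w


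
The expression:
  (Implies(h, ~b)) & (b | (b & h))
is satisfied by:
  {b: True, h: False}


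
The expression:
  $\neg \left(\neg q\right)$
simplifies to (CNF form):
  $q$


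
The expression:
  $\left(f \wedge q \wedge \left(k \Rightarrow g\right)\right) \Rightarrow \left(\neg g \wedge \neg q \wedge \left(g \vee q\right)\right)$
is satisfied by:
  {k: True, g: False, q: False, f: False}
  {k: False, g: False, q: False, f: False}
  {k: True, g: True, q: False, f: False}
  {g: True, k: False, q: False, f: False}
  {f: True, k: True, g: False, q: False}
  {f: True, k: False, g: False, q: False}
  {f: True, k: True, g: True, q: False}
  {f: True, g: True, k: False, q: False}
  {q: True, k: True, f: False, g: False}
  {q: True, f: False, g: False, k: False}
  {k: True, q: True, g: True, f: False}
  {q: True, g: True, f: False, k: False}
  {k: True, q: True, f: True, g: False}


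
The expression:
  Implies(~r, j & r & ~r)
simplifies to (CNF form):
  r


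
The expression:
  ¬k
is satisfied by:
  {k: False}


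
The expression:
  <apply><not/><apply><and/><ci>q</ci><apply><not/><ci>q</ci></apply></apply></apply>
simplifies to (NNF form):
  <true/>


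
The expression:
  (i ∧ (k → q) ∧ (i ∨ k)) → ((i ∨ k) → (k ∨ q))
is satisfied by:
  {q: True, k: True, i: False}
  {q: True, k: False, i: False}
  {k: True, q: False, i: False}
  {q: False, k: False, i: False}
  {i: True, q: True, k: True}
  {i: True, q: True, k: False}
  {i: True, k: True, q: False}


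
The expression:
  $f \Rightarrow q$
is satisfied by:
  {q: True, f: False}
  {f: False, q: False}
  {f: True, q: True}


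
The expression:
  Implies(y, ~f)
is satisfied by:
  {y: False, f: False}
  {f: True, y: False}
  {y: True, f: False}


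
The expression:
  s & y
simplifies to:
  s & y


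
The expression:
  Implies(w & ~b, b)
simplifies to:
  b | ~w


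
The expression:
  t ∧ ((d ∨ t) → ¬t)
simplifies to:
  False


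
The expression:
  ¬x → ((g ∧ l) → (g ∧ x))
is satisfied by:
  {x: True, l: False, g: False}
  {l: False, g: False, x: False}
  {g: True, x: True, l: False}
  {g: True, l: False, x: False}
  {x: True, l: True, g: False}
  {l: True, x: False, g: False}
  {g: True, l: True, x: True}


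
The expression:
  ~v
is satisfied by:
  {v: False}


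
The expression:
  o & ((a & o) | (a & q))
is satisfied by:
  {a: True, o: True}


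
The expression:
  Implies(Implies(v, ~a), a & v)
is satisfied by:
  {a: True, v: True}


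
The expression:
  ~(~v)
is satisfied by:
  {v: True}


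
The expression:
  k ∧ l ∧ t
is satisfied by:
  {t: True, k: True, l: True}


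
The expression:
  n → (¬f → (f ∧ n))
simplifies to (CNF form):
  f ∨ ¬n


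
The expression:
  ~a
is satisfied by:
  {a: False}


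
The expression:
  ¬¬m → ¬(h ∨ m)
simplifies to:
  ¬m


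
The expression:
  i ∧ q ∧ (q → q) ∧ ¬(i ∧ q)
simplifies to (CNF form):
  False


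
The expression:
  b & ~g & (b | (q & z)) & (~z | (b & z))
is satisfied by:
  {b: True, g: False}


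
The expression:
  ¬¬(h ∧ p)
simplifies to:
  h ∧ p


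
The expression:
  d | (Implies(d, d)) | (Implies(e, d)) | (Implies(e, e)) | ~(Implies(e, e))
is always true.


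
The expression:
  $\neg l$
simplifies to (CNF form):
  $\neg l$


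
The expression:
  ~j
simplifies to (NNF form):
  ~j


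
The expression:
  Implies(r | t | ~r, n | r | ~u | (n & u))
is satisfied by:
  {r: True, n: True, u: False}
  {r: True, u: False, n: False}
  {n: True, u: False, r: False}
  {n: False, u: False, r: False}
  {r: True, n: True, u: True}
  {r: True, u: True, n: False}
  {n: True, u: True, r: False}


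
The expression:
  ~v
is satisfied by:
  {v: False}


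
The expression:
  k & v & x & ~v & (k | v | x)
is never true.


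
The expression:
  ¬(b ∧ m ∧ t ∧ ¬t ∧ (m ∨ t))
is always true.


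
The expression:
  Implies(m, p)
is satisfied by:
  {p: True, m: False}
  {m: False, p: False}
  {m: True, p: True}


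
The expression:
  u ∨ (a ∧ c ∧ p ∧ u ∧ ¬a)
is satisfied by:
  {u: True}


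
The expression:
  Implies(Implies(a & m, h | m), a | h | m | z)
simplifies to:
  a | h | m | z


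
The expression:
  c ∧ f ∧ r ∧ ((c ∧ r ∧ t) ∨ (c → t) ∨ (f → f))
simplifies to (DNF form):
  c ∧ f ∧ r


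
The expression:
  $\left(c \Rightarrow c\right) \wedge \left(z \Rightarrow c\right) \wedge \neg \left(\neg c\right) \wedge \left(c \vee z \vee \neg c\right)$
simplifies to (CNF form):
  $c$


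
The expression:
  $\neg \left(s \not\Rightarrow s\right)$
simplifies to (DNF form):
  $\text{True}$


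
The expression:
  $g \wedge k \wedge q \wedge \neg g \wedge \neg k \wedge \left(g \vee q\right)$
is never true.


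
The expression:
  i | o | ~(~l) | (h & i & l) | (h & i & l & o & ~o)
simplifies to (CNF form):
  i | l | o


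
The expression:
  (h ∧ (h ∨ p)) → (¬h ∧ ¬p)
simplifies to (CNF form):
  ¬h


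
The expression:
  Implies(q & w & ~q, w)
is always true.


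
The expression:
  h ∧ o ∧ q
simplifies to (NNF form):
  h ∧ o ∧ q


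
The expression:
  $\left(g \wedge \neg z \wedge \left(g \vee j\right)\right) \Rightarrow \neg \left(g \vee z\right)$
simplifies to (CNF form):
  $z \vee \neg g$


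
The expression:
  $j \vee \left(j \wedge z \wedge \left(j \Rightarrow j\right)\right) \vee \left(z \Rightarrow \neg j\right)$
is always true.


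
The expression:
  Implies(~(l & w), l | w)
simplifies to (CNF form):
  l | w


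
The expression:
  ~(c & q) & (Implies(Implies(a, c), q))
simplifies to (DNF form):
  (a & ~c) | (q & ~c)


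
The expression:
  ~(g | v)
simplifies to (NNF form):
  ~g & ~v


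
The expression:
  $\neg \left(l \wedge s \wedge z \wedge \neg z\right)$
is always true.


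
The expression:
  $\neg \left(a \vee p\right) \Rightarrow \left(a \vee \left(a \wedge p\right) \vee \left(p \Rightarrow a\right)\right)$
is always true.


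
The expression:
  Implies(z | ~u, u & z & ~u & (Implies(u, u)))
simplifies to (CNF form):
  u & ~z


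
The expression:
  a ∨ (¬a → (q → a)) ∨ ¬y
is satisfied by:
  {a: True, q: False, y: False}
  {q: False, y: False, a: False}
  {a: True, y: True, q: False}
  {y: True, q: False, a: False}
  {a: True, q: True, y: False}
  {q: True, a: False, y: False}
  {a: True, y: True, q: True}


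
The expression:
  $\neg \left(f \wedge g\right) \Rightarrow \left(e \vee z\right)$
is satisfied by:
  {z: True, e: True, f: True, g: True}
  {z: True, e: True, f: True, g: False}
  {z: True, e: True, g: True, f: False}
  {z: True, e: True, g: False, f: False}
  {z: True, f: True, g: True, e: False}
  {z: True, f: True, g: False, e: False}
  {z: True, f: False, g: True, e: False}
  {z: True, f: False, g: False, e: False}
  {e: True, f: True, g: True, z: False}
  {e: True, f: True, g: False, z: False}
  {e: True, g: True, f: False, z: False}
  {e: True, g: False, f: False, z: False}
  {f: True, g: True, e: False, z: False}


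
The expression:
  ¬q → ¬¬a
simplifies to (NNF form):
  a ∨ q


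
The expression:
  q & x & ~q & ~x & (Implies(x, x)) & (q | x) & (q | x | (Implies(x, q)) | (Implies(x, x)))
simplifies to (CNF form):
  False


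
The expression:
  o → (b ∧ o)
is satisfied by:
  {b: True, o: False}
  {o: False, b: False}
  {o: True, b: True}


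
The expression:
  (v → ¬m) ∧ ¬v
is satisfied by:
  {v: False}


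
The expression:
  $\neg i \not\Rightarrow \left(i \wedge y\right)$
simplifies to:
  $\neg i$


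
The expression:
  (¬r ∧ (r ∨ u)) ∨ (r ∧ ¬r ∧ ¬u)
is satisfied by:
  {u: True, r: False}


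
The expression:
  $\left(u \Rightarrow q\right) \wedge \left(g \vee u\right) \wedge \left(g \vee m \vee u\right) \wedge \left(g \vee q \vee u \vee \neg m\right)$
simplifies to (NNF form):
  $\left(g \wedge \neg u\right) \vee \left(q \wedge u\right)$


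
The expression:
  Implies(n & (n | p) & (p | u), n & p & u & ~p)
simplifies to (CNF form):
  (~n | ~p) & (~n | ~u)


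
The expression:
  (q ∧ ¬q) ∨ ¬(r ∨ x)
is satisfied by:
  {x: False, r: False}


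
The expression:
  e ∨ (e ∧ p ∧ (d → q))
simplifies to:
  e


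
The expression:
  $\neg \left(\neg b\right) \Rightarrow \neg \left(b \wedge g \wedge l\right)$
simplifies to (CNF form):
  $\neg b \vee \neg g \vee \neg l$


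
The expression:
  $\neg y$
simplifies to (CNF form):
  $\neg y$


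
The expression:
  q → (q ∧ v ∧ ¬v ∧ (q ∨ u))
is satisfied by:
  {q: False}


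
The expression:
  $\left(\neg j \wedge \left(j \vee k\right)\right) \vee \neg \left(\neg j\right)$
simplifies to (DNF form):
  $j \vee k$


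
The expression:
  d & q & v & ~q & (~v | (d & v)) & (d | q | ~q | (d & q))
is never true.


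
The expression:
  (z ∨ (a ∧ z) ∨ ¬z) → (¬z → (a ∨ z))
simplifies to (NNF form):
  a ∨ z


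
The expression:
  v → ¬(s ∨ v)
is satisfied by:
  {v: False}


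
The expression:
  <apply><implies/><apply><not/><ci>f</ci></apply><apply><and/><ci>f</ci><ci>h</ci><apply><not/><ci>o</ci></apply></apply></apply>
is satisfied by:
  {f: True}


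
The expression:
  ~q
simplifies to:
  ~q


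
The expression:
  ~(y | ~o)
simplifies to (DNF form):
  o & ~y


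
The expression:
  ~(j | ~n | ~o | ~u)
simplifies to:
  n & o & u & ~j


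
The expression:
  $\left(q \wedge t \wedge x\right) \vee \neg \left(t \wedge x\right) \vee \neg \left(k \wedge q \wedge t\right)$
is always true.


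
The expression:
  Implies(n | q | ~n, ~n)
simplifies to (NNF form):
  ~n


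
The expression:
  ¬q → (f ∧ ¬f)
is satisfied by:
  {q: True}


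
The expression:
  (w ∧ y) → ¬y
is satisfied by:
  {w: False, y: False}
  {y: True, w: False}
  {w: True, y: False}


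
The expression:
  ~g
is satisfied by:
  {g: False}


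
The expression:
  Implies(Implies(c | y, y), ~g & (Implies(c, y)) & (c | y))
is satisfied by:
  {c: True, g: False, y: False}
  {y: True, c: True, g: False}
  {y: True, c: False, g: False}
  {g: True, c: True, y: False}


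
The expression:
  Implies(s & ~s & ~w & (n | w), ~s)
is always true.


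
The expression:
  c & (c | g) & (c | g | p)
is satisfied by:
  {c: True}


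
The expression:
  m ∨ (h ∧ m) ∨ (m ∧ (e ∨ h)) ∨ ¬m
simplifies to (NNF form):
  True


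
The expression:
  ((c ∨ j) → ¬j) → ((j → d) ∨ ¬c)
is always true.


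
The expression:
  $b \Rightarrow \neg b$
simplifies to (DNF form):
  $\neg b$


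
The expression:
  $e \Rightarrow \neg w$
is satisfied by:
  {w: False, e: False}
  {e: True, w: False}
  {w: True, e: False}


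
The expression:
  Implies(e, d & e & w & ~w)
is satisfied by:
  {e: False}


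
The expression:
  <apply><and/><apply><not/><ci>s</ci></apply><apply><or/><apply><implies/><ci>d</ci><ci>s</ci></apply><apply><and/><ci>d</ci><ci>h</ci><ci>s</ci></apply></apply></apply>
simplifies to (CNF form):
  <apply><and/><apply><not/><ci>d</ci></apply><apply><not/><ci>s</ci></apply></apply>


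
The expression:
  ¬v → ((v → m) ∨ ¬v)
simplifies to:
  True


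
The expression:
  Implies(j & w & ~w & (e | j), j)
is always true.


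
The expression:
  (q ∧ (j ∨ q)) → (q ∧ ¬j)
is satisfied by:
  {q: False, j: False}
  {j: True, q: False}
  {q: True, j: False}


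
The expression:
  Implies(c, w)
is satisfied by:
  {w: True, c: False}
  {c: False, w: False}
  {c: True, w: True}


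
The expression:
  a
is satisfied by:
  {a: True}


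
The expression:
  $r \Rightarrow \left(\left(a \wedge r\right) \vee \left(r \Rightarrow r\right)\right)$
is always true.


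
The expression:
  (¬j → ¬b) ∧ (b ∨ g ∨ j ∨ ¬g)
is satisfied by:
  {j: True, b: False}
  {b: False, j: False}
  {b: True, j: True}


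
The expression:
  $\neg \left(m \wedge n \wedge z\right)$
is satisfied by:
  {m: False, z: False, n: False}
  {n: True, m: False, z: False}
  {z: True, m: False, n: False}
  {n: True, z: True, m: False}
  {m: True, n: False, z: False}
  {n: True, m: True, z: False}
  {z: True, m: True, n: False}


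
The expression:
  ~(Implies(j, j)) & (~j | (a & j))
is never true.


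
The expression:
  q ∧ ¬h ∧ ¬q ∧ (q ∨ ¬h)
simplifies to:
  False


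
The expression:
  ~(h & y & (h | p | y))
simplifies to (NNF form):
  ~h | ~y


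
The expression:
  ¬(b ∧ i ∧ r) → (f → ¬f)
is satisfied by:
  {r: True, b: True, i: True, f: False}
  {r: True, b: True, i: False, f: False}
  {r: True, i: True, b: False, f: False}
  {r: True, i: False, b: False, f: False}
  {b: True, i: True, r: False, f: False}
  {b: True, i: False, r: False, f: False}
  {i: True, r: False, b: False, f: False}
  {i: False, r: False, b: False, f: False}
  {f: True, r: True, b: True, i: True}


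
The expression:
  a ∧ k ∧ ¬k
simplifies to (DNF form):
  False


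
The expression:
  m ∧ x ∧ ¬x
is never true.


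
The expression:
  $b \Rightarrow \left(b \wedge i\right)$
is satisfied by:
  {i: True, b: False}
  {b: False, i: False}
  {b: True, i: True}


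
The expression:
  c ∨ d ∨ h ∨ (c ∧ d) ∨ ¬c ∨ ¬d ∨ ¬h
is always true.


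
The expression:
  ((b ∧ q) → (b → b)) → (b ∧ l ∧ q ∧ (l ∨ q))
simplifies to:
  b ∧ l ∧ q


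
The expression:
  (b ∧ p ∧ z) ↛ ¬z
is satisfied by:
  {z: True, p: True, b: True}


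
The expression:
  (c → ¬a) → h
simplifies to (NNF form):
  h ∨ (a ∧ c)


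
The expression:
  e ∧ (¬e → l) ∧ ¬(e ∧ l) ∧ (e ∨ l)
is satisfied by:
  {e: True, l: False}


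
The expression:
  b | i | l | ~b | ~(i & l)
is always true.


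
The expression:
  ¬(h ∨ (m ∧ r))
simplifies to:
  ¬h ∧ (¬m ∨ ¬r)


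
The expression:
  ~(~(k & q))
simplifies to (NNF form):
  k & q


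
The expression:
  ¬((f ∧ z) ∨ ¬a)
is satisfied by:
  {a: True, z: False, f: False}
  {a: True, f: True, z: False}
  {a: True, z: True, f: False}


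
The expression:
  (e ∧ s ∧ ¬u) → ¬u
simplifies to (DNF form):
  True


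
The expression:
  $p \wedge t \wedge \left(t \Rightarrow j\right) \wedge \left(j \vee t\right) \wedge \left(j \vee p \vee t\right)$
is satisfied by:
  {t: True, j: True, p: True}


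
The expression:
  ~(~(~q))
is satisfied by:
  {q: False}


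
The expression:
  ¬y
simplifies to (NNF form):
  ¬y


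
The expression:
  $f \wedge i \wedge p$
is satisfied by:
  {i: True, p: True, f: True}


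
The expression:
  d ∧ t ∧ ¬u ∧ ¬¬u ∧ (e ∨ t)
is never true.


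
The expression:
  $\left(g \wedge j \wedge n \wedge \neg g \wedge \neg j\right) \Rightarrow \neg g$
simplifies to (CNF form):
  $\text{True}$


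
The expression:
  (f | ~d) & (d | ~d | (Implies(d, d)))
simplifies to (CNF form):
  f | ~d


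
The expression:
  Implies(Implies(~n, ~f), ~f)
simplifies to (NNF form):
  ~f | ~n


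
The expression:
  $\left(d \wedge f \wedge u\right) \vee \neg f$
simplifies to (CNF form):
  $\left(d \vee \neg f\right) \wedge \left(u \vee \neg f\right)$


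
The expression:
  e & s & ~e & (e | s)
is never true.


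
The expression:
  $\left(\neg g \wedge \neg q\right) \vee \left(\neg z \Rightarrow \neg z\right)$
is always true.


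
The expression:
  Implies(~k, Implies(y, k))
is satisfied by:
  {k: True, y: False}
  {y: False, k: False}
  {y: True, k: True}


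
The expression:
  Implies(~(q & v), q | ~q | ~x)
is always true.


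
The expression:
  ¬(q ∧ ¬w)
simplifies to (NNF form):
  w ∨ ¬q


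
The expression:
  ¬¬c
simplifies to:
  c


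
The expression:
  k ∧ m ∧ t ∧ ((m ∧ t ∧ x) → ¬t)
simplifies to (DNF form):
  k ∧ m ∧ t ∧ ¬x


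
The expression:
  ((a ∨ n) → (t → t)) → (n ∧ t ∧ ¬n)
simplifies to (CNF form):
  False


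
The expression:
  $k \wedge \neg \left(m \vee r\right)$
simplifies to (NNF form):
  $k \wedge \neg m \wedge \neg r$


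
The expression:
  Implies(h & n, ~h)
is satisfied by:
  {h: False, n: False}
  {n: True, h: False}
  {h: True, n: False}


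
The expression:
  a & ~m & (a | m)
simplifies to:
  a & ~m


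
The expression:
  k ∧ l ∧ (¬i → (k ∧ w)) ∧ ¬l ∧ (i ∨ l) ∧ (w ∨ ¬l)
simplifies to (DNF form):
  False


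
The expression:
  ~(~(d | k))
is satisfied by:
  {d: True, k: True}
  {d: True, k: False}
  {k: True, d: False}


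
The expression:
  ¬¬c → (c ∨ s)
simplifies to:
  True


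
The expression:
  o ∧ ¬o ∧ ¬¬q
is never true.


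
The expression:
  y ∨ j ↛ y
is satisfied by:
  {y: True, j: True}
  {y: True, j: False}
  {j: True, y: False}


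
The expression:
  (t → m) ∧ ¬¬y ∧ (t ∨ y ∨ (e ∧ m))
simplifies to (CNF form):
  y ∧ (m ∨ ¬t)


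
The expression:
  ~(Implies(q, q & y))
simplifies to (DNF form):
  q & ~y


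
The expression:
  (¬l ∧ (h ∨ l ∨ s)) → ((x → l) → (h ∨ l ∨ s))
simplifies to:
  True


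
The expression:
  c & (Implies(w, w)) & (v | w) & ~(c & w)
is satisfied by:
  {c: True, v: True, w: False}


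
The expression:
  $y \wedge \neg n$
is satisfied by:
  {y: True, n: False}


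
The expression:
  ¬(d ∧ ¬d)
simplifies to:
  True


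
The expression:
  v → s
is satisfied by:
  {s: True, v: False}
  {v: False, s: False}
  {v: True, s: True}


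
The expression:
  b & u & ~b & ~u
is never true.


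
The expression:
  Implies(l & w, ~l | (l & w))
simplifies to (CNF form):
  True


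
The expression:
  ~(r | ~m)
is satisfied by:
  {m: True, r: False}


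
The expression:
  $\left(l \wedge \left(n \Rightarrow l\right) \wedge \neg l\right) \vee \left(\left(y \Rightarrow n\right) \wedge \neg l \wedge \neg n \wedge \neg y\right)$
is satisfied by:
  {n: False, y: False, l: False}


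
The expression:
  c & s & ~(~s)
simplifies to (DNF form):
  c & s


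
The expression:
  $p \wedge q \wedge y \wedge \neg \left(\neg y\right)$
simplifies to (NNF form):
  $p \wedge q \wedge y$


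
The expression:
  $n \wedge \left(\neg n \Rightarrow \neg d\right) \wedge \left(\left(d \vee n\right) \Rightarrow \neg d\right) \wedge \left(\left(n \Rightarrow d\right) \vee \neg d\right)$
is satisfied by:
  {n: True, d: False}


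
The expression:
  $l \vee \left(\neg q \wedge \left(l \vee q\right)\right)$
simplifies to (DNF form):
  $l$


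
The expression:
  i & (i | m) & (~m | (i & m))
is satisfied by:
  {i: True}


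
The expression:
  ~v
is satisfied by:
  {v: False}


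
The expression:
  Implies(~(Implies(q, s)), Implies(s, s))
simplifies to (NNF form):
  True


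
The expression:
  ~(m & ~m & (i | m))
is always true.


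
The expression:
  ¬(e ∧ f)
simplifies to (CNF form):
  ¬e ∨ ¬f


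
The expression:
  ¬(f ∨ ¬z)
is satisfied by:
  {z: True, f: False}


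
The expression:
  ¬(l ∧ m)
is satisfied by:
  {l: False, m: False}
  {m: True, l: False}
  {l: True, m: False}


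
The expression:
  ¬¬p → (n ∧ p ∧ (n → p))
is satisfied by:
  {n: True, p: False}
  {p: False, n: False}
  {p: True, n: True}


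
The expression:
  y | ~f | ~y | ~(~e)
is always true.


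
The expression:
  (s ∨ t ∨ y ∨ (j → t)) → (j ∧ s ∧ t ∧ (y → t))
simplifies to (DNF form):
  (j ∧ s ∧ t) ∨ (j ∧ s ∧ ¬s) ∨ (j ∧ s ∧ t ∧ ¬t) ∨ (j ∧ s ∧ t ∧ ¬y) ∨ (j ∧ s ∧ ¬s ∧ ¬t) ∨ (j ∧ s ∧ ¬s ∧ ¬y) ∨ (j ∧ t ∧ ¬t ∧ ¬y) ∨ (j ∧ ¬s ∧ ¬t ∧ ¬y)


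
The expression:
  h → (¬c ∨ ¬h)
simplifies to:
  ¬c ∨ ¬h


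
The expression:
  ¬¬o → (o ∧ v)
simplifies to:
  v ∨ ¬o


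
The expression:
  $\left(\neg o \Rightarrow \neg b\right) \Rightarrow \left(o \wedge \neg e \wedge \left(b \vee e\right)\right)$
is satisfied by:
  {b: True, e: False, o: False}
  {b: True, o: True, e: False}
  {b: True, e: True, o: False}


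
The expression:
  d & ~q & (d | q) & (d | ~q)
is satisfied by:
  {d: True, q: False}


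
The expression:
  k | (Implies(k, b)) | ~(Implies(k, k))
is always true.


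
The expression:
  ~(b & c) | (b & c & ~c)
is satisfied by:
  {c: False, b: False}
  {b: True, c: False}
  {c: True, b: False}


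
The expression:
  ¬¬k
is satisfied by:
  {k: True}


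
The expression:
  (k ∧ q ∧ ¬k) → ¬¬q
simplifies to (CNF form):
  True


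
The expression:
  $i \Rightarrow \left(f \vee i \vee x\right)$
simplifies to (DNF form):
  $\text{True}$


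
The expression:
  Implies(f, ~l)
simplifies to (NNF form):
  ~f | ~l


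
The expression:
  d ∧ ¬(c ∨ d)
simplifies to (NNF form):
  False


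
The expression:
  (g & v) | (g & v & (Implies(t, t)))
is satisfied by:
  {g: True, v: True}


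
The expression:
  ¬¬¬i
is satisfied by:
  {i: False}


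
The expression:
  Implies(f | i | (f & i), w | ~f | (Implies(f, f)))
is always true.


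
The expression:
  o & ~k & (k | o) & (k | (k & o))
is never true.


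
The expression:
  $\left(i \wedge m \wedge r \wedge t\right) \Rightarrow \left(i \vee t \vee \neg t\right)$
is always true.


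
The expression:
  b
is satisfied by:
  {b: True}


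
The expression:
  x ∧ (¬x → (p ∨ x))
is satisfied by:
  {x: True}


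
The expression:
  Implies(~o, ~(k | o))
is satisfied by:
  {o: True, k: False}
  {k: False, o: False}
  {k: True, o: True}


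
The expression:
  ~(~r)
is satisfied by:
  {r: True}


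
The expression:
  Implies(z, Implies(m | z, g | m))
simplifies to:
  g | m | ~z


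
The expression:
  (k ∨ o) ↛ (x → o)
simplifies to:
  k ∧ x ∧ ¬o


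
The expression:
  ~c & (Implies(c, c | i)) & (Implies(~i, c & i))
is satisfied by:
  {i: True, c: False}


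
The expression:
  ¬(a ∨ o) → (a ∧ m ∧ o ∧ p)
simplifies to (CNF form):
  a ∨ o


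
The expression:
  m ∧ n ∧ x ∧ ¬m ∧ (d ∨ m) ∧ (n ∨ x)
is never true.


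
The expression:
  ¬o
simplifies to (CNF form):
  ¬o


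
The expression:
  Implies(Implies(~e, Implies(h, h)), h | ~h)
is always true.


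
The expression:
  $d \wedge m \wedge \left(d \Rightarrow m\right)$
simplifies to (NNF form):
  $d \wedge m$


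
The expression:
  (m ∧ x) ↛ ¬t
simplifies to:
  m ∧ t ∧ x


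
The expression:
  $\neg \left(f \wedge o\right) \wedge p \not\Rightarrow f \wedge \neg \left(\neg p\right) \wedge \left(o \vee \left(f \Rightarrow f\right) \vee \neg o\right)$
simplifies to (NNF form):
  $p \wedge \neg f$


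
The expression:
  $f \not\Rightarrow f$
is never true.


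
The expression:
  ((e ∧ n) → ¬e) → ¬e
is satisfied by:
  {n: True, e: False}
  {e: False, n: False}
  {e: True, n: True}


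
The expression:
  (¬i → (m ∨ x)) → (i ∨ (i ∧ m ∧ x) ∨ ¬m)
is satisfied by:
  {i: True, m: False}
  {m: False, i: False}
  {m: True, i: True}


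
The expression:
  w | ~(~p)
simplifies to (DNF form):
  p | w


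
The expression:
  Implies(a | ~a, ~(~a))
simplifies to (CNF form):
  a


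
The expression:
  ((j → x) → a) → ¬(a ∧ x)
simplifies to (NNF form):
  ¬a ∨ ¬x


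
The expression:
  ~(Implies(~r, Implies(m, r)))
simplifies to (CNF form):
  m & ~r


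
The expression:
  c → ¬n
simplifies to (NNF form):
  ¬c ∨ ¬n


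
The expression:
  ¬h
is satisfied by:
  {h: False}


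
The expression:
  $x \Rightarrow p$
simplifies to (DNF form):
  $p \vee \neg x$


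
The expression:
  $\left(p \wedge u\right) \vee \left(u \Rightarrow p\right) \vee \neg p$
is always true.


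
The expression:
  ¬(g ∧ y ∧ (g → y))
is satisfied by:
  {g: False, y: False}
  {y: True, g: False}
  {g: True, y: False}


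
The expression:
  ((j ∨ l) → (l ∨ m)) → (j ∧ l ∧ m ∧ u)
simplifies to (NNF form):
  j ∧ (l ∨ ¬m) ∧ (m ∨ ¬l) ∧ (u ∨ ¬m)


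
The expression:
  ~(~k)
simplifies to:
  k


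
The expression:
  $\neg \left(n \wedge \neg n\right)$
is always true.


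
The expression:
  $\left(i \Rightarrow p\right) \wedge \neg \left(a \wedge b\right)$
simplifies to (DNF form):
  $\left(p \wedge \neg a\right) \vee \left(p \wedge \neg b\right) \vee \left(\neg a \wedge \neg i\right) \vee \left(\neg b \wedge \neg i\right)$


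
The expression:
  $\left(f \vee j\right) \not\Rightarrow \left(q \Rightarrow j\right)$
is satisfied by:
  {f: True, q: True, j: False}


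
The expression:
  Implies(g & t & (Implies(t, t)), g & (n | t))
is always true.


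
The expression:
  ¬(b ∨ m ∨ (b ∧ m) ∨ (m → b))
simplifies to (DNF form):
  False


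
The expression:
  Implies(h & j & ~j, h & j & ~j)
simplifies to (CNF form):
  True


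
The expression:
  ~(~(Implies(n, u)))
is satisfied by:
  {u: True, n: False}
  {n: False, u: False}
  {n: True, u: True}


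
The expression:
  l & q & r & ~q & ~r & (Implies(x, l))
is never true.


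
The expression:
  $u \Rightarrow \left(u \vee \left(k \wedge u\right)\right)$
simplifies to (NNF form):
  $\text{True}$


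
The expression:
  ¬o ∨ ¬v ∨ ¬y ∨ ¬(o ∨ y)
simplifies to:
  ¬o ∨ ¬v ∨ ¬y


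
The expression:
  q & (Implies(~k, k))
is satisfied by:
  {q: True, k: True}


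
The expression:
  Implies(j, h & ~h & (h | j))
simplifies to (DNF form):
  ~j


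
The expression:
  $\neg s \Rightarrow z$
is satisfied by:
  {z: True, s: True}
  {z: True, s: False}
  {s: True, z: False}


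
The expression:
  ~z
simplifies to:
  ~z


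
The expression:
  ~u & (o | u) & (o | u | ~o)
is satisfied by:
  {o: True, u: False}


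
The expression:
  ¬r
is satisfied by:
  {r: False}


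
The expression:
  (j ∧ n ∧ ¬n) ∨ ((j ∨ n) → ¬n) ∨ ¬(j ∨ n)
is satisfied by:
  {n: False}


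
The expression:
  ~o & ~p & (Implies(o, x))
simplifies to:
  ~o & ~p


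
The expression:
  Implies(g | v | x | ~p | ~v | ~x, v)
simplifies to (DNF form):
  v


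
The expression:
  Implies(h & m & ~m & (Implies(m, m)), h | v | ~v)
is always true.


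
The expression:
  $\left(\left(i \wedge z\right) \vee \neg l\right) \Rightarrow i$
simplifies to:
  $i \vee l$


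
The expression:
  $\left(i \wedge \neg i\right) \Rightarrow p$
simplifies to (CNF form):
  $\text{True}$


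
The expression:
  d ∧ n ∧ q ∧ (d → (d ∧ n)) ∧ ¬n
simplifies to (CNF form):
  False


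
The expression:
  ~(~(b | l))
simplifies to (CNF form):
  b | l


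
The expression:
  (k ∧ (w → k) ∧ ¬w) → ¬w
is always true.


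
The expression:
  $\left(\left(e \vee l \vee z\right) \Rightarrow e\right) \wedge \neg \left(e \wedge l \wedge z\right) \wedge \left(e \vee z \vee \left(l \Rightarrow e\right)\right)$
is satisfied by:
  {e: True, z: False, l: False}
  {z: False, l: False, e: False}
  {e: True, l: True, z: False}
  {e: True, z: True, l: False}


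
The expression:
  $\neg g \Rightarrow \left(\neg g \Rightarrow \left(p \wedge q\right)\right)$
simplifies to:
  $g \vee \left(p \wedge q\right)$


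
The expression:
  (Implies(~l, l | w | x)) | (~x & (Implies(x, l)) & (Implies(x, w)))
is always true.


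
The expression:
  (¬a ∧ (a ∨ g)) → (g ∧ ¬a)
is always true.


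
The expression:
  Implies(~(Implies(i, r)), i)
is always true.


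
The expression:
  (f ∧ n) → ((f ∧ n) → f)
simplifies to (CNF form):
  True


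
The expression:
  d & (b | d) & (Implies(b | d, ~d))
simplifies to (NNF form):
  False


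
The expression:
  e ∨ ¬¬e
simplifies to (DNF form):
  e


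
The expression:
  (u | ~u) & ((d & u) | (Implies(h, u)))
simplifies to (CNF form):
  u | ~h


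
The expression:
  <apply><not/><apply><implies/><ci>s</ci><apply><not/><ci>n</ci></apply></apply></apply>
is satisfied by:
  {s: True, n: True}


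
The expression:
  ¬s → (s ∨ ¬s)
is always true.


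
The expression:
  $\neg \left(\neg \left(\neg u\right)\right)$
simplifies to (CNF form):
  $\neg u$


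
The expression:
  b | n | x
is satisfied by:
  {n: True, b: True, x: True}
  {n: True, b: True, x: False}
  {n: True, x: True, b: False}
  {n: True, x: False, b: False}
  {b: True, x: True, n: False}
  {b: True, x: False, n: False}
  {x: True, b: False, n: False}


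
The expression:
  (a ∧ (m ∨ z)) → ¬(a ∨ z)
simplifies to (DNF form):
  (¬m ∧ ¬z) ∨ ¬a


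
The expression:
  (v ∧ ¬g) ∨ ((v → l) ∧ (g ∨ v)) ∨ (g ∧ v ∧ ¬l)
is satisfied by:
  {v: True, g: True}
  {v: True, g: False}
  {g: True, v: False}


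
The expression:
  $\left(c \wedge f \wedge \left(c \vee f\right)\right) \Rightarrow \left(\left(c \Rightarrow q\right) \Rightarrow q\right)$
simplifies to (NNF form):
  $\text{True}$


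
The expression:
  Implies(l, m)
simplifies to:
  m | ~l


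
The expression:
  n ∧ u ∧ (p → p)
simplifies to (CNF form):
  n ∧ u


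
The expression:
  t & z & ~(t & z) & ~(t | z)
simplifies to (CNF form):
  False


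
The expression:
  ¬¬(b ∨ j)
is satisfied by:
  {b: True, j: True}
  {b: True, j: False}
  {j: True, b: False}


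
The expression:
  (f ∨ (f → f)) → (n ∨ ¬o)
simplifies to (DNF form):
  n ∨ ¬o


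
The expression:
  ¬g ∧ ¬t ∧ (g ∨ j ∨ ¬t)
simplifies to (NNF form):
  ¬g ∧ ¬t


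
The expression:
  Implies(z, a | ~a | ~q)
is always true.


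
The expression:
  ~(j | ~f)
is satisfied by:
  {f: True, j: False}


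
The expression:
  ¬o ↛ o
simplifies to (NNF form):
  ¬o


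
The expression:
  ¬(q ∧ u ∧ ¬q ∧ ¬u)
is always true.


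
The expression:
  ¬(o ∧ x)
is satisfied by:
  {o: False, x: False}
  {x: True, o: False}
  {o: True, x: False}


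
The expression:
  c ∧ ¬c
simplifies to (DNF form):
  False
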